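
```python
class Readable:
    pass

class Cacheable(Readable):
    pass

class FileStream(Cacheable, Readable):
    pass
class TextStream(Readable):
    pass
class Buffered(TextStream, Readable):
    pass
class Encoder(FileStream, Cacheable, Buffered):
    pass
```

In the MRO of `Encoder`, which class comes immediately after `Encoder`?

FileStream

L[Encoder] = Encoder + merge(L[FileStream], L[Cacheable], L[Buffered], [FileStream Cacheable Buffered])
  take FileStream:  [FileStream Cacheable Readable object] + [Cacheable Readable object] + [Buffered TextStream Readable object] + [FileStream Cacheable Buffered]
  take Cacheable:  [Cacheable Readable object] + [Cacheable Readable object] + [Buffered TextStream Readable object] + [Cacheable Buffered]
  take Buffered:  [Readable object] + [Readable object] + [Buffered TextStream Readable object] + [Buffered]
  take TextStream:  [Readable object] + [Readable object] + [TextStream Readable object]
  take Readable:  [Readable object] + [Readable object] + [Readable object]
  take object:  [object] + [object] + [object]
MRO: Encoder FileStream Cacheable Buffered TextStream Readable object
Encoder is at position 0; next is FileStream.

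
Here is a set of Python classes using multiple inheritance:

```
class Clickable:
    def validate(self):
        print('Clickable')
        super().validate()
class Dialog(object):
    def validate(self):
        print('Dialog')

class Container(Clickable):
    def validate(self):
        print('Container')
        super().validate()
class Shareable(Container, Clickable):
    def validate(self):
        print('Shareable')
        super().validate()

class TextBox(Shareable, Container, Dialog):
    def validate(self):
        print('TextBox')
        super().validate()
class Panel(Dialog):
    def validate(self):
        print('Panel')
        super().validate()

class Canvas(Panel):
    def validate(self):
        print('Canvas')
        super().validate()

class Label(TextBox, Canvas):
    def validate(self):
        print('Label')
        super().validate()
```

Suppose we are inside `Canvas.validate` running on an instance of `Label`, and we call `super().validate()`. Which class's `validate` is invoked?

L[Label] = Label + merge(L[TextBox], L[Canvas], [TextBox Canvas])
  take TextBox:  [TextBox Shareable Container Clickable Dialog object] + [Canvas Panel Dialog object] + [TextBox Canvas]
  take Shareable:  [Shareable Container Clickable Dialog object] + [Canvas Panel Dialog object] + [Canvas]
  take Container:  [Container Clickable Dialog object] + [Canvas Panel Dialog object] + [Canvas]
  take Clickable:  [Clickable Dialog object] + [Canvas Panel Dialog object] + [Canvas]
  take Canvas:  [Dialog object] + [Canvas Panel Dialog object] + [Canvas]
  take Panel:  [Dialog object] + [Panel Dialog object]
  take Dialog:  [Dialog object] + [Dialog object]
  take object:  [object] + [object]
MRO: Label TextBox Shareable Container Clickable Canvas Panel Dialog object
super() in Canvas.validate on a Label instance goes to the class after Canvas in Label's MRO: Panel.

Panel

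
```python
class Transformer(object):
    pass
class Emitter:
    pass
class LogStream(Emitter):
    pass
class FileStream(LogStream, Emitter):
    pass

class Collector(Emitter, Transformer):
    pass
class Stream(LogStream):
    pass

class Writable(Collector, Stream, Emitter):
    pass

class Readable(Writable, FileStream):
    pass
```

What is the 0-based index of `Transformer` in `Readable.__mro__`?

7

L[Readable] = Readable + merge(L[Writable], L[FileStream], [Writable FileStream])
  take Writable:  [Writable Collector Stream LogStream Emitter Transformer object] + [FileStream LogStream Emitter object] + [Writable FileStream]
  take Collector:  [Collector Stream LogStream Emitter Transformer object] + [FileStream LogStream Emitter object] + [FileStream]
  take Stream:  [Stream LogStream Emitter Transformer object] + [FileStream LogStream Emitter object] + [FileStream]
  take FileStream:  [LogStream Emitter Transformer object] + [FileStream LogStream Emitter object] + [FileStream]
  take LogStream:  [LogStream Emitter Transformer object] + [LogStream Emitter object]
  take Emitter:  [Emitter Transformer object] + [Emitter object]
  take Transformer:  [Transformer object] + [object]
  take object:  [object] + [object]
MRO: Readable Writable Collector Stream FileStream LogStream Emitter Transformer object
Transformer sits at index 7.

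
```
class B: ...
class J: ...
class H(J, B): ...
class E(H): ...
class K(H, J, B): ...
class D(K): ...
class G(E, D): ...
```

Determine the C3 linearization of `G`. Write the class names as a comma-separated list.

L[G] = G + merge(L[E], L[D], [E D])
  take E:  [E H J B object] + [D K H J B object] + [E D]
  take D:  [H J B object] + [D K H J B object] + [D]
  take K:  [H J B object] + [K H J B object]
  take H:  [H J B object] + [H J B object]
  take J:  [J B object] + [J B object]
  take B:  [B object] + [B object]
  take object:  [object] + [object]

G, E, D, K, H, J, B, object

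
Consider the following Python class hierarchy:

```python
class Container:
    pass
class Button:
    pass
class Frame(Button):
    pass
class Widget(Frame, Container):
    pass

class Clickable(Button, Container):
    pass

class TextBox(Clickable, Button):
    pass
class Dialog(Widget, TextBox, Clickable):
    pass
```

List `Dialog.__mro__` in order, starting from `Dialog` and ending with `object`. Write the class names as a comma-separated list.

Dialog, Widget, Frame, TextBox, Clickable, Button, Container, object

L[Dialog] = Dialog + merge(L[Widget], L[TextBox], L[Clickable], [Widget TextBox Clickable])
  take Widget:  [Widget Frame Button Container object] + [TextBox Clickable Button Container object] + [Clickable Button Container object] + [Widget TextBox Clickable]
  take Frame:  [Frame Button Container object] + [TextBox Clickable Button Container object] + [Clickable Button Container object] + [TextBox Clickable]
  take TextBox:  [Button Container object] + [TextBox Clickable Button Container object] + [Clickable Button Container object] + [TextBox Clickable]
  take Clickable:  [Button Container object] + [Clickable Button Container object] + [Clickable Button Container object] + [Clickable]
  take Button:  [Button Container object] + [Button Container object] + [Button Container object]
  take Container:  [Container object] + [Container object] + [Container object]
  take object:  [object] + [object] + [object]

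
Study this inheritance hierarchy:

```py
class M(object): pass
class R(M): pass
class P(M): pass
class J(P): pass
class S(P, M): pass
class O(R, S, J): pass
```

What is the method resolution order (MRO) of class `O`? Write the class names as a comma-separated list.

L[O] = O + merge(L[R], L[S], L[J], [R S J])
  take R:  [R M object] + [S P M object] + [J P M object] + [R S J]
  take S:  [M object] + [S P M object] + [J P M object] + [S J]
  take J:  [M object] + [P M object] + [J P M object] + [J]
  take P:  [M object] + [P M object] + [P M object]
  take M:  [M object] + [M object] + [M object]
  take object:  [object] + [object] + [object]

O, R, S, J, P, M, object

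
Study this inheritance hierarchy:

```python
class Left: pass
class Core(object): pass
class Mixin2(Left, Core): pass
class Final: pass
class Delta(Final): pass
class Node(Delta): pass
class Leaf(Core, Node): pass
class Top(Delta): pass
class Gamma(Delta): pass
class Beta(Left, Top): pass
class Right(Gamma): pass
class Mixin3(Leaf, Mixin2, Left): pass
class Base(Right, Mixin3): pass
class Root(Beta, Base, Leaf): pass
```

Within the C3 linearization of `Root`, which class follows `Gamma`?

Mixin3

L[Root] = Root + merge(L[Beta], L[Base], L[Leaf], [Beta Base Leaf])
  take Beta:  [Beta Left Top Delta Final object] + [Base Right Gamma Mixin3 Leaf Mixin2 Left Core Node Delta Final object] + [Leaf Core Node Delta Final object] + [Beta Base Leaf]
  take Base:  [Left Top Delta Final object] + [Base Right Gamma Mixin3 Leaf Mixin2 Left Core Node Delta Final object] + [Leaf Core Node Delta Final object] + [Base Leaf]
  take Right:  [Left Top Delta Final object] + [Right Gamma Mixin3 Leaf Mixin2 Left Core Node Delta Final object] + [Leaf Core Node Delta Final object] + [Leaf]
  take Gamma:  [Left Top Delta Final object] + [Gamma Mixin3 Leaf Mixin2 Left Core Node Delta Final object] + [Leaf Core Node Delta Final object] + [Leaf]
  take Mixin3:  [Left Top Delta Final object] + [Mixin3 Leaf Mixin2 Left Core Node Delta Final object] + [Leaf Core Node Delta Final object] + [Leaf]
  take Leaf:  [Left Top Delta Final object] + [Leaf Mixin2 Left Core Node Delta Final object] + [Leaf Core Node Delta Final object] + [Leaf]
  take Mixin2:  [Left Top Delta Final object] + [Mixin2 Left Core Node Delta Final object] + [Core Node Delta Final object]
  take Left:  [Left Top Delta Final object] + [Left Core Node Delta Final object] + [Core Node Delta Final object]
  take Top:  [Top Delta Final object] + [Core Node Delta Final object] + [Core Node Delta Final object]
  take Core:  [Delta Final object] + [Core Node Delta Final object] + [Core Node Delta Final object]
  take Node:  [Delta Final object] + [Node Delta Final object] + [Node Delta Final object]
  take Delta:  [Delta Final object] + [Delta Final object] + [Delta Final object]
  take Final:  [Final object] + [Final object] + [Final object]
  take object:  [object] + [object] + [object]
MRO: Root Beta Base Right Gamma Mixin3 Leaf Mixin2 Left Top Core Node Delta Final object
Gamma is at position 4; next is Mixin3.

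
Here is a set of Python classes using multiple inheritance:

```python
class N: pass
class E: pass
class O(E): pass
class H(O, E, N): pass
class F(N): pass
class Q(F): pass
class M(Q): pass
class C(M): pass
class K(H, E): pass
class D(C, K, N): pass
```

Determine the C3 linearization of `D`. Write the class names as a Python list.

L[D] = D + merge(L[C], L[K], L[N], [C K N])
  take C:  [C M Q F N object] + [K H O E N object] + [N object] + [C K N]
  take M:  [M Q F N object] + [K H O E N object] + [N object] + [K N]
  take Q:  [Q F N object] + [K H O E N object] + [N object] + [K N]
  take F:  [F N object] + [K H O E N object] + [N object] + [K N]
  take K:  [N object] + [K H O E N object] + [N object] + [K N]
  take H:  [N object] + [H O E N object] + [N object] + [N]
  take O:  [N object] + [O E N object] + [N object] + [N]
  take E:  [N object] + [E N object] + [N object] + [N]
  take N:  [N object] + [N object] + [N object] + [N]
  take object:  [object] + [object] + [object]

[D, C, M, Q, F, K, H, O, E, N, object]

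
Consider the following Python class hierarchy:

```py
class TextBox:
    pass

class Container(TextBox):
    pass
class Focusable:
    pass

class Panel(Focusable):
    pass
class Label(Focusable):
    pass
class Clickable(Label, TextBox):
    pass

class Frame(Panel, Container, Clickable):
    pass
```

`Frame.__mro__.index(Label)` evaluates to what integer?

4

L[Frame] = Frame + merge(L[Panel], L[Container], L[Clickable], [Panel Container Clickable])
  take Panel:  [Panel Focusable object] + [Container TextBox object] + [Clickable Label Focusable TextBox object] + [Panel Container Clickable]
  take Container:  [Focusable object] + [Container TextBox object] + [Clickable Label Focusable TextBox object] + [Container Clickable]
  take Clickable:  [Focusable object] + [TextBox object] + [Clickable Label Focusable TextBox object] + [Clickable]
  take Label:  [Focusable object] + [TextBox object] + [Label Focusable TextBox object]
  take Focusable:  [Focusable object] + [TextBox object] + [Focusable TextBox object]
  take TextBox:  [object] + [TextBox object] + [TextBox object]
  take object:  [object] + [object] + [object]
MRO: Frame Panel Container Clickable Label Focusable TextBox object
Label sits at index 4.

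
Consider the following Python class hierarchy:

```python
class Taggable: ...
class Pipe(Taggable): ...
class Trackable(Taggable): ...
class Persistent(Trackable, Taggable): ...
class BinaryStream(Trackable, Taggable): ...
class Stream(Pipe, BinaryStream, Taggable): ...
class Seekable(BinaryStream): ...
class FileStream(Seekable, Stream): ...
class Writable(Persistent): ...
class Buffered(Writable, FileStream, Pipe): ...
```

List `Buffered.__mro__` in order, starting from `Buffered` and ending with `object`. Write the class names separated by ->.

Buffered -> Writable -> Persistent -> FileStream -> Seekable -> Stream -> Pipe -> BinaryStream -> Trackable -> Taggable -> object

L[Buffered] = Buffered + merge(L[Writable], L[FileStream], L[Pipe], [Writable FileStream Pipe])
  take Writable:  [Writable Persistent Trackable Taggable object] + [FileStream Seekable Stream Pipe BinaryStream Trackable Taggable object] + [Pipe Taggable object] + [Writable FileStream Pipe]
  take Persistent:  [Persistent Trackable Taggable object] + [FileStream Seekable Stream Pipe BinaryStream Trackable Taggable object] + [Pipe Taggable object] + [FileStream Pipe]
  take FileStream:  [Trackable Taggable object] + [FileStream Seekable Stream Pipe BinaryStream Trackable Taggable object] + [Pipe Taggable object] + [FileStream Pipe]
  take Seekable:  [Trackable Taggable object] + [Seekable Stream Pipe BinaryStream Trackable Taggable object] + [Pipe Taggable object] + [Pipe]
  take Stream:  [Trackable Taggable object] + [Stream Pipe BinaryStream Trackable Taggable object] + [Pipe Taggable object] + [Pipe]
  take Pipe:  [Trackable Taggable object] + [Pipe BinaryStream Trackable Taggable object] + [Pipe Taggable object] + [Pipe]
  take BinaryStream:  [Trackable Taggable object] + [BinaryStream Trackable Taggable object] + [Taggable object]
  take Trackable:  [Trackable Taggable object] + [Trackable Taggable object] + [Taggable object]
  take Taggable:  [Taggable object] + [Taggable object] + [Taggable object]
  take object:  [object] + [object] + [object]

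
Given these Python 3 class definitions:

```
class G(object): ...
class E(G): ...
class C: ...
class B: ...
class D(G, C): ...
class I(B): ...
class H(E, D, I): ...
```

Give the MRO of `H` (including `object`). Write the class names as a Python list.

[H, E, D, G, C, I, B, object]

L[H] = H + merge(L[E], L[D], L[I], [E D I])
  take E:  [E G object] + [D G C object] + [I B object] + [E D I]
  take D:  [G object] + [D G C object] + [I B object] + [D I]
  take G:  [G object] + [G C object] + [I B object] + [I]
  take C:  [object] + [C object] + [I B object] + [I]
  take I:  [object] + [object] + [I B object] + [I]
  take B:  [object] + [object] + [B object]
  take object:  [object] + [object] + [object]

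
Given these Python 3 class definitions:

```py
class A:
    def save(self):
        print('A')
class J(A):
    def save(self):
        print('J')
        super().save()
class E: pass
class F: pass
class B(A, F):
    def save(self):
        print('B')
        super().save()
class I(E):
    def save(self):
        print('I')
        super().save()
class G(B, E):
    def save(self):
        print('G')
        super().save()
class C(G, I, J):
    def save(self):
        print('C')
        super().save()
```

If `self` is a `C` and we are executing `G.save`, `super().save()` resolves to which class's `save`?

B

L[C] = C + merge(L[G], L[I], L[J], [G I J])
  take G:  [G B A F E object] + [I E object] + [J A object] + [G I J]
  take B:  [B A F E object] + [I E object] + [J A object] + [I J]
  take I:  [A F E object] + [I E object] + [J A object] + [I J]
  take J:  [A F E object] + [E object] + [J A object] + [J]
  take A:  [A F E object] + [E object] + [A object]
  take F:  [F E object] + [E object] + [object]
  take E:  [E object] + [E object] + [object]
  take object:  [object] + [object] + [object]
MRO: C G B I J A F E object
super() in G.save on a C instance goes to the class after G in C's MRO: B.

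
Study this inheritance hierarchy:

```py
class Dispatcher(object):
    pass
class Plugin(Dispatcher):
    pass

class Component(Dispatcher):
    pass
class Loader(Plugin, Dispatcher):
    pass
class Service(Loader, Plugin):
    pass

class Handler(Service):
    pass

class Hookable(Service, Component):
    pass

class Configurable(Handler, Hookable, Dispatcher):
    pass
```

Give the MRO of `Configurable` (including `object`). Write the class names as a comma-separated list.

Configurable, Handler, Hookable, Service, Loader, Plugin, Component, Dispatcher, object

L[Configurable] = Configurable + merge(L[Handler], L[Hookable], L[Dispatcher], [Handler Hookable Dispatcher])
  take Handler:  [Handler Service Loader Plugin Dispatcher object] + [Hookable Service Loader Plugin Component Dispatcher object] + [Dispatcher object] + [Handler Hookable Dispatcher]
  take Hookable:  [Service Loader Plugin Dispatcher object] + [Hookable Service Loader Plugin Component Dispatcher object] + [Dispatcher object] + [Hookable Dispatcher]
  take Service:  [Service Loader Plugin Dispatcher object] + [Service Loader Plugin Component Dispatcher object] + [Dispatcher object] + [Dispatcher]
  take Loader:  [Loader Plugin Dispatcher object] + [Loader Plugin Component Dispatcher object] + [Dispatcher object] + [Dispatcher]
  take Plugin:  [Plugin Dispatcher object] + [Plugin Component Dispatcher object] + [Dispatcher object] + [Dispatcher]
  take Component:  [Dispatcher object] + [Component Dispatcher object] + [Dispatcher object] + [Dispatcher]
  take Dispatcher:  [Dispatcher object] + [Dispatcher object] + [Dispatcher object] + [Dispatcher]
  take object:  [object] + [object] + [object]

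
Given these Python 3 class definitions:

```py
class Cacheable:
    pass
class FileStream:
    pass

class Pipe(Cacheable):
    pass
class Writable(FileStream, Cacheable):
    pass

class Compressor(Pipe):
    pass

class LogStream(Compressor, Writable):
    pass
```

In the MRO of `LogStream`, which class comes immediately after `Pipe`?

Writable

L[LogStream] = LogStream + merge(L[Compressor], L[Writable], [Compressor Writable])
  take Compressor:  [Compressor Pipe Cacheable object] + [Writable FileStream Cacheable object] + [Compressor Writable]
  take Pipe:  [Pipe Cacheable object] + [Writable FileStream Cacheable object] + [Writable]
  take Writable:  [Cacheable object] + [Writable FileStream Cacheable object] + [Writable]
  take FileStream:  [Cacheable object] + [FileStream Cacheable object]
  take Cacheable:  [Cacheable object] + [Cacheable object]
  take object:  [object] + [object]
MRO: LogStream Compressor Pipe Writable FileStream Cacheable object
Pipe is at position 2; next is Writable.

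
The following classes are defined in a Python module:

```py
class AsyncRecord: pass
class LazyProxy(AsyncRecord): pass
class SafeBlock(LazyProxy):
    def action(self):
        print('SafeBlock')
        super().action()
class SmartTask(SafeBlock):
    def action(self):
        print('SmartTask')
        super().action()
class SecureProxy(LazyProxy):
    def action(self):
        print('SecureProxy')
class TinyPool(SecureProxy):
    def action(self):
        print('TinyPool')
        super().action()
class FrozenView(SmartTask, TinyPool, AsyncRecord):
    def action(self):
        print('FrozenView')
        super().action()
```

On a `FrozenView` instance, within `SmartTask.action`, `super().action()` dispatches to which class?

L[FrozenView] = FrozenView + merge(L[SmartTask], L[TinyPool], L[AsyncRecord], [SmartTask TinyPool AsyncRecord])
  take SmartTask:  [SmartTask SafeBlock LazyProxy AsyncRecord object] + [TinyPool SecureProxy LazyProxy AsyncRecord object] + [AsyncRecord object] + [SmartTask TinyPool AsyncRecord]
  take SafeBlock:  [SafeBlock LazyProxy AsyncRecord object] + [TinyPool SecureProxy LazyProxy AsyncRecord object] + [AsyncRecord object] + [TinyPool AsyncRecord]
  take TinyPool:  [LazyProxy AsyncRecord object] + [TinyPool SecureProxy LazyProxy AsyncRecord object] + [AsyncRecord object] + [TinyPool AsyncRecord]
  take SecureProxy:  [LazyProxy AsyncRecord object] + [SecureProxy LazyProxy AsyncRecord object] + [AsyncRecord object] + [AsyncRecord]
  take LazyProxy:  [LazyProxy AsyncRecord object] + [LazyProxy AsyncRecord object] + [AsyncRecord object] + [AsyncRecord]
  take AsyncRecord:  [AsyncRecord object] + [AsyncRecord object] + [AsyncRecord object] + [AsyncRecord]
  take object:  [object] + [object] + [object]
MRO: FrozenView SmartTask SafeBlock TinyPool SecureProxy LazyProxy AsyncRecord object
super() in SmartTask.action on a FrozenView instance goes to the class after SmartTask in FrozenView's MRO: SafeBlock.

SafeBlock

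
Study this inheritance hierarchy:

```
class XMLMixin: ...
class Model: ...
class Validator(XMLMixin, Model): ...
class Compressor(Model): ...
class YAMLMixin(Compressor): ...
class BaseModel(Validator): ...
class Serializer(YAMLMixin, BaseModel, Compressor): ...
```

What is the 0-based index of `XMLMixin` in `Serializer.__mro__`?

L[Serializer] = Serializer + merge(L[YAMLMixin], L[BaseModel], L[Compressor], [YAMLMixin BaseModel Compressor])
  take YAMLMixin:  [YAMLMixin Compressor Model object] + [BaseModel Validator XMLMixin Model object] + [Compressor Model object] + [YAMLMixin BaseModel Compressor]
  take BaseModel:  [Compressor Model object] + [BaseModel Validator XMLMixin Model object] + [Compressor Model object] + [BaseModel Compressor]
  take Compressor:  [Compressor Model object] + [Validator XMLMixin Model object] + [Compressor Model object] + [Compressor]
  take Validator:  [Model object] + [Validator XMLMixin Model object] + [Model object]
  take XMLMixin:  [Model object] + [XMLMixin Model object] + [Model object]
  take Model:  [Model object] + [Model object] + [Model object]
  take object:  [object] + [object] + [object]
MRO: Serializer YAMLMixin BaseModel Compressor Validator XMLMixin Model object
XMLMixin sits at index 5.

5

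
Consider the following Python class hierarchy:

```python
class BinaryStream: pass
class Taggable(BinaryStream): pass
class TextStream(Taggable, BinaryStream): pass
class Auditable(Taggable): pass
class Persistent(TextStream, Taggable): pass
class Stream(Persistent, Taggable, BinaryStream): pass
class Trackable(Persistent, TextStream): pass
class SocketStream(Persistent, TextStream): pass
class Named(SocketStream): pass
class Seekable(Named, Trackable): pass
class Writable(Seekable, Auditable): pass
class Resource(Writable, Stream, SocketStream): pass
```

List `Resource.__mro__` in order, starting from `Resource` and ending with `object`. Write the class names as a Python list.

[Resource, Writable, Seekable, Named, Stream, SocketStream, Trackable, Persistent, TextStream, Auditable, Taggable, BinaryStream, object]

L[Resource] = Resource + merge(L[Writable], L[Stream], L[SocketStream], [Writable Stream SocketStream])
  take Writable:  [Writable Seekable Named SocketStream Trackable Persistent TextStream Auditable Taggable BinaryStream object] + [Stream Persistent TextStream Taggable BinaryStream object] + [SocketStream Persistent TextStream Taggable BinaryStream object] + [Writable Stream SocketStream]
  take Seekable:  [Seekable Named SocketStream Trackable Persistent TextStream Auditable Taggable BinaryStream object] + [Stream Persistent TextStream Taggable BinaryStream object] + [SocketStream Persistent TextStream Taggable BinaryStream object] + [Stream SocketStream]
  take Named:  [Named SocketStream Trackable Persistent TextStream Auditable Taggable BinaryStream object] + [Stream Persistent TextStream Taggable BinaryStream object] + [SocketStream Persistent TextStream Taggable BinaryStream object] + [Stream SocketStream]
  take Stream:  [SocketStream Trackable Persistent TextStream Auditable Taggable BinaryStream object] + [Stream Persistent TextStream Taggable BinaryStream object] + [SocketStream Persistent TextStream Taggable BinaryStream object] + [Stream SocketStream]
  take SocketStream:  [SocketStream Trackable Persistent TextStream Auditable Taggable BinaryStream object] + [Persistent TextStream Taggable BinaryStream object] + [SocketStream Persistent TextStream Taggable BinaryStream object] + [SocketStream]
  take Trackable:  [Trackable Persistent TextStream Auditable Taggable BinaryStream object] + [Persistent TextStream Taggable BinaryStream object] + [Persistent TextStream Taggable BinaryStream object]
  take Persistent:  [Persistent TextStream Auditable Taggable BinaryStream object] + [Persistent TextStream Taggable BinaryStream object] + [Persistent TextStream Taggable BinaryStream object]
  take TextStream:  [TextStream Auditable Taggable BinaryStream object] + [TextStream Taggable BinaryStream object] + [TextStream Taggable BinaryStream object]
  take Auditable:  [Auditable Taggable BinaryStream object] + [Taggable BinaryStream object] + [Taggable BinaryStream object]
  take Taggable:  [Taggable BinaryStream object] + [Taggable BinaryStream object] + [Taggable BinaryStream object]
  take BinaryStream:  [BinaryStream object] + [BinaryStream object] + [BinaryStream object]
  take object:  [object] + [object] + [object]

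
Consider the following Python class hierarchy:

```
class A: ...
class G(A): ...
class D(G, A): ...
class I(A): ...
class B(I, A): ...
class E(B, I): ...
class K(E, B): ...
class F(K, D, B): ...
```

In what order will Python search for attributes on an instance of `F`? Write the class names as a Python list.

[F, K, E, D, B, I, G, A, object]

L[F] = F + merge(L[K], L[D], L[B], [K D B])
  take K:  [K E B I A object] + [D G A object] + [B I A object] + [K D B]
  take E:  [E B I A object] + [D G A object] + [B I A object] + [D B]
  take D:  [B I A object] + [D G A object] + [B I A object] + [D B]
  take B:  [B I A object] + [G A object] + [B I A object] + [B]
  take I:  [I A object] + [G A object] + [I A object]
  take G:  [A object] + [G A object] + [A object]
  take A:  [A object] + [A object] + [A object]
  take object:  [object] + [object] + [object]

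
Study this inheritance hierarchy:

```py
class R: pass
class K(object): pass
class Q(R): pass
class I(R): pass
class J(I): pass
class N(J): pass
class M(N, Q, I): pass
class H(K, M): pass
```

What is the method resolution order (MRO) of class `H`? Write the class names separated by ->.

H -> K -> M -> N -> J -> Q -> I -> R -> object

L[H] = H + merge(L[K], L[M], [K M])
  take K:  [K object] + [M N J Q I R object] + [K M]
  take M:  [object] + [M N J Q I R object] + [M]
  take N:  [object] + [N J Q I R object]
  take J:  [object] + [J Q I R object]
  take Q:  [object] + [Q I R object]
  take I:  [object] + [I R object]
  take R:  [object] + [R object]
  take object:  [object] + [object]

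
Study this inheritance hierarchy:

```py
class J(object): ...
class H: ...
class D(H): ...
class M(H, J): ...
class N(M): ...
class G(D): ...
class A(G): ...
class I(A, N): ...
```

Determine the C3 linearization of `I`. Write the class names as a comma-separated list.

I, A, G, D, N, M, H, J, object

L[I] = I + merge(L[A], L[N], [A N])
  take A:  [A G D H object] + [N M H J object] + [A N]
  take G:  [G D H object] + [N M H J object] + [N]
  take D:  [D H object] + [N M H J object] + [N]
  take N:  [H object] + [N M H J object] + [N]
  take M:  [H object] + [M H J object]
  take H:  [H object] + [H J object]
  take J:  [object] + [J object]
  take object:  [object] + [object]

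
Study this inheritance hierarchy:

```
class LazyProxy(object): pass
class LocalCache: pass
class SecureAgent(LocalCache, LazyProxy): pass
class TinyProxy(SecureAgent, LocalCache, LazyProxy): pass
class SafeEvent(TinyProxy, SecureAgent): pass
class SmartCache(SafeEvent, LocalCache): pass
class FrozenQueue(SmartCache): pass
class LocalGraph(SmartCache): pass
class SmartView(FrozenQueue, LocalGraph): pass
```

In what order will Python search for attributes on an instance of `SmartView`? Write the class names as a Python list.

[SmartView, FrozenQueue, LocalGraph, SmartCache, SafeEvent, TinyProxy, SecureAgent, LocalCache, LazyProxy, object]

L[SmartView] = SmartView + merge(L[FrozenQueue], L[LocalGraph], [FrozenQueue LocalGraph])
  take FrozenQueue:  [FrozenQueue SmartCache SafeEvent TinyProxy SecureAgent LocalCache LazyProxy object] + [LocalGraph SmartCache SafeEvent TinyProxy SecureAgent LocalCache LazyProxy object] + [FrozenQueue LocalGraph]
  take LocalGraph:  [SmartCache SafeEvent TinyProxy SecureAgent LocalCache LazyProxy object] + [LocalGraph SmartCache SafeEvent TinyProxy SecureAgent LocalCache LazyProxy object] + [LocalGraph]
  take SmartCache:  [SmartCache SafeEvent TinyProxy SecureAgent LocalCache LazyProxy object] + [SmartCache SafeEvent TinyProxy SecureAgent LocalCache LazyProxy object]
  take SafeEvent:  [SafeEvent TinyProxy SecureAgent LocalCache LazyProxy object] + [SafeEvent TinyProxy SecureAgent LocalCache LazyProxy object]
  take TinyProxy:  [TinyProxy SecureAgent LocalCache LazyProxy object] + [TinyProxy SecureAgent LocalCache LazyProxy object]
  take SecureAgent:  [SecureAgent LocalCache LazyProxy object] + [SecureAgent LocalCache LazyProxy object]
  take LocalCache:  [LocalCache LazyProxy object] + [LocalCache LazyProxy object]
  take LazyProxy:  [LazyProxy object] + [LazyProxy object]
  take object:  [object] + [object]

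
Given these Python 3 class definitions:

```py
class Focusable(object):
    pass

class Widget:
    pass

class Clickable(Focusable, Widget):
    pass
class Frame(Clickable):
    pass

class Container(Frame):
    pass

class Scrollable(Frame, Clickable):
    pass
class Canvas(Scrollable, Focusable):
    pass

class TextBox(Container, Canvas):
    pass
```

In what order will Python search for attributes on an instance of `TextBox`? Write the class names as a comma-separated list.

L[TextBox] = TextBox + merge(L[Container], L[Canvas], [Container Canvas])
  take Container:  [Container Frame Clickable Focusable Widget object] + [Canvas Scrollable Frame Clickable Focusable Widget object] + [Container Canvas]
  take Canvas:  [Frame Clickable Focusable Widget object] + [Canvas Scrollable Frame Clickable Focusable Widget object] + [Canvas]
  take Scrollable:  [Frame Clickable Focusable Widget object] + [Scrollable Frame Clickable Focusable Widget object]
  take Frame:  [Frame Clickable Focusable Widget object] + [Frame Clickable Focusable Widget object]
  take Clickable:  [Clickable Focusable Widget object] + [Clickable Focusable Widget object]
  take Focusable:  [Focusable Widget object] + [Focusable Widget object]
  take Widget:  [Widget object] + [Widget object]
  take object:  [object] + [object]

TextBox, Container, Canvas, Scrollable, Frame, Clickable, Focusable, Widget, object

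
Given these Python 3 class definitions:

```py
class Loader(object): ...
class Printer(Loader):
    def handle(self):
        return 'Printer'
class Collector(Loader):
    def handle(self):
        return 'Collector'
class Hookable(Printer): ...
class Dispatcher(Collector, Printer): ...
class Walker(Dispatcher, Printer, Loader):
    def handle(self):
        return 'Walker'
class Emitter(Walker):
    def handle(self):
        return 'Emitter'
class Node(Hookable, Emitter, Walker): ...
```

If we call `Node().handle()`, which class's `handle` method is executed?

L[Node] = Node + merge(L[Hookable], L[Emitter], L[Walker], [Hookable Emitter Walker])
  take Hookable:  [Hookable Printer Loader object] + [Emitter Walker Dispatcher Collector Printer Loader object] + [Walker Dispatcher Collector Printer Loader object] + [Hookable Emitter Walker]
  take Emitter:  [Printer Loader object] + [Emitter Walker Dispatcher Collector Printer Loader object] + [Walker Dispatcher Collector Printer Loader object] + [Emitter Walker]
  take Walker:  [Printer Loader object] + [Walker Dispatcher Collector Printer Loader object] + [Walker Dispatcher Collector Printer Loader object] + [Walker]
  take Dispatcher:  [Printer Loader object] + [Dispatcher Collector Printer Loader object] + [Dispatcher Collector Printer Loader object]
  take Collector:  [Printer Loader object] + [Collector Printer Loader object] + [Collector Printer Loader object]
  take Printer:  [Printer Loader object] + [Printer Loader object] + [Printer Loader object]
  take Loader:  [Loader object] + [Loader object] + [Loader object]
  take object:  [object] + [object] + [object]
MRO: Node Hookable Emitter Walker Dispatcher Collector Printer Loader object
handle is defined in: Collector, Emitter, Printer, Walker. First along the MRO is Emitter.

Emitter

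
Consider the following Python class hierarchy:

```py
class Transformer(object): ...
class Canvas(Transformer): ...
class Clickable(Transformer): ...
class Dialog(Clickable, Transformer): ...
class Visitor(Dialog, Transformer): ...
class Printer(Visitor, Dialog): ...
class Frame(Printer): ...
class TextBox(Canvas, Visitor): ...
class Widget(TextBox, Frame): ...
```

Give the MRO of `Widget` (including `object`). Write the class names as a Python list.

L[Widget] = Widget + merge(L[TextBox], L[Frame], [TextBox Frame])
  take TextBox:  [TextBox Canvas Visitor Dialog Clickable Transformer object] + [Frame Printer Visitor Dialog Clickable Transformer object] + [TextBox Frame]
  take Canvas:  [Canvas Visitor Dialog Clickable Transformer object] + [Frame Printer Visitor Dialog Clickable Transformer object] + [Frame]
  take Frame:  [Visitor Dialog Clickable Transformer object] + [Frame Printer Visitor Dialog Clickable Transformer object] + [Frame]
  take Printer:  [Visitor Dialog Clickable Transformer object] + [Printer Visitor Dialog Clickable Transformer object]
  take Visitor:  [Visitor Dialog Clickable Transformer object] + [Visitor Dialog Clickable Transformer object]
  take Dialog:  [Dialog Clickable Transformer object] + [Dialog Clickable Transformer object]
  take Clickable:  [Clickable Transformer object] + [Clickable Transformer object]
  take Transformer:  [Transformer object] + [Transformer object]
  take object:  [object] + [object]

[Widget, TextBox, Canvas, Frame, Printer, Visitor, Dialog, Clickable, Transformer, object]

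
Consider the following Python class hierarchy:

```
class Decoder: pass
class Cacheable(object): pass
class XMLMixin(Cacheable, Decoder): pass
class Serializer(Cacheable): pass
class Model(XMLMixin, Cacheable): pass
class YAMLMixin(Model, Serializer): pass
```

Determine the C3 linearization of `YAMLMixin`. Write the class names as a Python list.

L[YAMLMixin] = YAMLMixin + merge(L[Model], L[Serializer], [Model Serializer])
  take Model:  [Model XMLMixin Cacheable Decoder object] + [Serializer Cacheable object] + [Model Serializer]
  take XMLMixin:  [XMLMixin Cacheable Decoder object] + [Serializer Cacheable object] + [Serializer]
  take Serializer:  [Cacheable Decoder object] + [Serializer Cacheable object] + [Serializer]
  take Cacheable:  [Cacheable Decoder object] + [Cacheable object]
  take Decoder:  [Decoder object] + [object]
  take object:  [object] + [object]

[YAMLMixin, Model, XMLMixin, Serializer, Cacheable, Decoder, object]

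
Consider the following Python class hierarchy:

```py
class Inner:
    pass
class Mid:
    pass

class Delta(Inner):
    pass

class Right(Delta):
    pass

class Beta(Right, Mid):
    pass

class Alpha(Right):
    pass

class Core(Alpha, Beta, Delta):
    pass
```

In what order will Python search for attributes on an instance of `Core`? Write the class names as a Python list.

[Core, Alpha, Beta, Right, Delta, Inner, Mid, object]

L[Core] = Core + merge(L[Alpha], L[Beta], L[Delta], [Alpha Beta Delta])
  take Alpha:  [Alpha Right Delta Inner object] + [Beta Right Delta Inner Mid object] + [Delta Inner object] + [Alpha Beta Delta]
  take Beta:  [Right Delta Inner object] + [Beta Right Delta Inner Mid object] + [Delta Inner object] + [Beta Delta]
  take Right:  [Right Delta Inner object] + [Right Delta Inner Mid object] + [Delta Inner object] + [Delta]
  take Delta:  [Delta Inner object] + [Delta Inner Mid object] + [Delta Inner object] + [Delta]
  take Inner:  [Inner object] + [Inner Mid object] + [Inner object]
  take Mid:  [object] + [Mid object] + [object]
  take object:  [object] + [object] + [object]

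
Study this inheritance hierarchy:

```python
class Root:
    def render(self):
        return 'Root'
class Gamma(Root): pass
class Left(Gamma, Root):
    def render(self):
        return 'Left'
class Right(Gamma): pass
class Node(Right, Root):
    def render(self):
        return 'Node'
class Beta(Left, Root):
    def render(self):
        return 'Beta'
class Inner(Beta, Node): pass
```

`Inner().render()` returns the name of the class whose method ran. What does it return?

L[Inner] = Inner + merge(L[Beta], L[Node], [Beta Node])
  take Beta:  [Beta Left Gamma Root object] + [Node Right Gamma Root object] + [Beta Node]
  take Left:  [Left Gamma Root object] + [Node Right Gamma Root object] + [Node]
  take Node:  [Gamma Root object] + [Node Right Gamma Root object] + [Node]
  take Right:  [Gamma Root object] + [Right Gamma Root object]
  take Gamma:  [Gamma Root object] + [Gamma Root object]
  take Root:  [Root object] + [Root object]
  take object:  [object] + [object]
MRO: Inner Beta Left Node Right Gamma Root object
render is defined in: Beta, Left, Node, Root. First along the MRO is Beta.

Beta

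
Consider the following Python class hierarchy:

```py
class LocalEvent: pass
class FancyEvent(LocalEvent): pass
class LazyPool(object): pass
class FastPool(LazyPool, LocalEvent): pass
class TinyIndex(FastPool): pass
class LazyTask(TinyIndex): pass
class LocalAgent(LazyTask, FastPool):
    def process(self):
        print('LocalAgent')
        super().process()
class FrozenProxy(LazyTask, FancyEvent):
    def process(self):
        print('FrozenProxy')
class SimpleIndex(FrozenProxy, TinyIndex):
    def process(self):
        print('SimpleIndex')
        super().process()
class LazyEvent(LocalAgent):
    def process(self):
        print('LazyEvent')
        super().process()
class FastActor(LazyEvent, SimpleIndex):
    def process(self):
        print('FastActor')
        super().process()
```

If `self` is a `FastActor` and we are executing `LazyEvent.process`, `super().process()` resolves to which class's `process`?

L[FastActor] = FastActor + merge(L[LazyEvent], L[SimpleIndex], [LazyEvent SimpleIndex])
  take LazyEvent:  [LazyEvent LocalAgent LazyTask TinyIndex FastPool LazyPool LocalEvent object] + [SimpleIndex FrozenProxy LazyTask TinyIndex FastPool LazyPool FancyEvent LocalEvent object] + [LazyEvent SimpleIndex]
  take LocalAgent:  [LocalAgent LazyTask TinyIndex FastPool LazyPool LocalEvent object] + [SimpleIndex FrozenProxy LazyTask TinyIndex FastPool LazyPool FancyEvent LocalEvent object] + [SimpleIndex]
  take SimpleIndex:  [LazyTask TinyIndex FastPool LazyPool LocalEvent object] + [SimpleIndex FrozenProxy LazyTask TinyIndex FastPool LazyPool FancyEvent LocalEvent object] + [SimpleIndex]
  take FrozenProxy:  [LazyTask TinyIndex FastPool LazyPool LocalEvent object] + [FrozenProxy LazyTask TinyIndex FastPool LazyPool FancyEvent LocalEvent object]
  take LazyTask:  [LazyTask TinyIndex FastPool LazyPool LocalEvent object] + [LazyTask TinyIndex FastPool LazyPool FancyEvent LocalEvent object]
  take TinyIndex:  [TinyIndex FastPool LazyPool LocalEvent object] + [TinyIndex FastPool LazyPool FancyEvent LocalEvent object]
  take FastPool:  [FastPool LazyPool LocalEvent object] + [FastPool LazyPool FancyEvent LocalEvent object]
  take LazyPool:  [LazyPool LocalEvent object] + [LazyPool FancyEvent LocalEvent object]
  take FancyEvent:  [LocalEvent object] + [FancyEvent LocalEvent object]
  take LocalEvent:  [LocalEvent object] + [LocalEvent object]
  take object:  [object] + [object]
MRO: FastActor LazyEvent LocalAgent SimpleIndex FrozenProxy LazyTask TinyIndex FastPool LazyPool FancyEvent LocalEvent object
super() in LazyEvent.process on a FastActor instance goes to the class after LazyEvent in FastActor's MRO: LocalAgent.

LocalAgent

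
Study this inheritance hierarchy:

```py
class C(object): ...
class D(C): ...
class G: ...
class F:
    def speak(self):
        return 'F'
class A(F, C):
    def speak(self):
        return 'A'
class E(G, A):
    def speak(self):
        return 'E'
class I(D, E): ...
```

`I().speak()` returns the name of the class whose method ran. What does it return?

L[I] = I + merge(L[D], L[E], [D E])
  take D:  [D C object] + [E G A F C object] + [D E]
  take E:  [C object] + [E G A F C object] + [E]
  take G:  [C object] + [G A F C object]
  take A:  [C object] + [A F C object]
  take F:  [C object] + [F C object]
  take C:  [C object] + [C object]
  take object:  [object] + [object]
MRO: I D E G A F C object
speak is defined in: A, E, F. First along the MRO is E.

E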